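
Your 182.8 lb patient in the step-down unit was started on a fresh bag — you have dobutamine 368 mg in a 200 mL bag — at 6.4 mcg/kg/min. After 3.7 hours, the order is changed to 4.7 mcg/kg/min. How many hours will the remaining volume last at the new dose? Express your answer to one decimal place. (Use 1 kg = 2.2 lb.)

10.7 hours

Initial rate:
Weight = 182.8 lb ÷ 2.2 lb/kg = 83.09091 kg
Dose = 6.4 mcg/kg/min × 83.09091 kg = 531.7818 mcg/min
531.7818 mcg/min × 60 min/hr = 31906.91 mcg/hr
Concentration = 368 mg ÷ 200 mL = 1.84 mg/mL = 1840 mcg/mL
Rate = 31906.91 mcg/hr ÷ 1840 mcg/mL = 17.34071 mL/hr
Volume infused so far = 17.34071 mL/hr × 3.7 hr = 64.16063 mL
Volume remaining = 200 − 64.16063 = 135.8394 mL
New rate:
Dose = 4.7 mcg/kg/min × 83.09091 kg = 390.5273 mcg/min
390.5273 mcg/min × 60 min/hr = 23431.64 mcg/hr
Rate = 23431.64 mcg/hr ÷ 1840 mcg/mL = 12.73458 mL/hr
Time remaining = 135.8394 mL ÷ 12.73458 mL/hr = 10.66696 hr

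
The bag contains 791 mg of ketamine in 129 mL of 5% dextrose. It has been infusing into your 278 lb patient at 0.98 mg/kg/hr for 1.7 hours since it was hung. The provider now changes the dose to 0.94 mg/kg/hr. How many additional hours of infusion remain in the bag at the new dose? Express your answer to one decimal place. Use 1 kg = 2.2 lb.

Initial rate:
Weight = 278 lb ÷ 2.2 lb/kg = 126.3636 kg
Dose = 0.98 mg/kg/hr × 126.3636 kg = 123.8364 mg/hr
Concentration = 791 mg ÷ 129 mL = 6.131783 mg/mL
Rate = 123.8364 mg/hr ÷ 6.131783 mg/mL = 20.19582 mL/hr
Volume infused so far = 20.19582 mL/hr × 1.7 hr = 34.33289 mL
Volume remaining = 129 − 34.33289 = 94.66711 mL
New rate:
Dose = 0.94 mg/kg/hr × 126.3636 kg = 118.7818 mg/hr
Rate = 118.7818 mg/hr ÷ 6.131783 mg/mL = 19.3715 mL/hr
Time remaining = 94.66711 mL ÷ 19.3715 mL/hr = 4.886928 hr

4.9 hours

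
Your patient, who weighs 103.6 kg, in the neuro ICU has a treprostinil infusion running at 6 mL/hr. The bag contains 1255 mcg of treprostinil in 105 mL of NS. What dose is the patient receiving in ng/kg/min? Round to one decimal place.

Concentration = 1255 mcg ÷ 105 mL = 11.95238 mcg/mL = 11952.38 ng/mL
Drug rate = 6 mL/hr × 11952.38 ng/mL = 71714.29 ng/hr
71714.29 ng/hr ÷ 60 min/hr = 1195.238 ng/min
1195.238 ng/min ÷ 103.6 kg = 11.53705 ng/kg/min

11.5 ng/kg/min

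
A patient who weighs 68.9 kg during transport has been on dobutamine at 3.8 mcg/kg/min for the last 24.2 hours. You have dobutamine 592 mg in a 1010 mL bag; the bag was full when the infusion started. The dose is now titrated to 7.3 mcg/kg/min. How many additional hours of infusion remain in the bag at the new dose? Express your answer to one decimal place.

Initial rate:
Dose = 3.8 mcg/kg/min × 68.9 kg = 261.82 mcg/min
261.82 mcg/min × 60 min/hr = 15709.2 mcg/hr
Concentration = 592 mg ÷ 1010 mL = 0.5861386 mg/mL = 586.1386 mcg/mL
Rate = 15709.2 mcg/hr ÷ 586.1386 mcg/mL = 26.80117 mL/hr
Volume infused so far = 26.80117 mL/hr × 24.2 hr = 648.5883 mL
Volume remaining = 1010 − 648.5883 = 361.4117 mL
New rate:
Dose = 7.3 mcg/kg/min × 68.9 kg = 502.97 mcg/min
502.97 mcg/min × 60 min/hr = 30178.2 mcg/hr
Rate = 30178.2 mcg/hr ÷ 586.1386 mcg/mL = 51.48646 mL/hr
Time remaining = 361.4117 mL ÷ 51.48646 mL/hr = 7.019549 hr

7.0 hours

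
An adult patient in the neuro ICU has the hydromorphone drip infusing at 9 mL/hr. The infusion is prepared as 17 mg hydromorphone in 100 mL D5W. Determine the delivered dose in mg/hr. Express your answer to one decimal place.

1.5 mg/hr

Concentration = 17 mg ÷ 100 mL = 0.17 mg/mL
Drug rate = 9 mL/hr × 0.17 mg/mL = 1.53 mg/hr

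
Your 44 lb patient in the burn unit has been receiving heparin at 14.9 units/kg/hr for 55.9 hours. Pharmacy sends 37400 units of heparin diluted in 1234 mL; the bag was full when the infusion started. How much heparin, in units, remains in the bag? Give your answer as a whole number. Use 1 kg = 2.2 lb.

Weight = 44 lb ÷ 2.2 lb/kg = 20 kg
Dose = 14.9 units/kg/hr × 20 kg = 298 units/hr
Concentration = 37400 units ÷ 1234 mL = 30.30794 units/mL
Rate = 298 units/hr ÷ 30.30794 units/mL = 9.832406 mL/hr
Volume infused = 9.832406 mL/hr × 55.9 hr = 549.6315 mL
Volume remaining = 1234 − 549.6315 = 684.3685 mL
Drug remaining = 684.3685 mL × 30.30794 units/mL = 20741.8 units

20742 units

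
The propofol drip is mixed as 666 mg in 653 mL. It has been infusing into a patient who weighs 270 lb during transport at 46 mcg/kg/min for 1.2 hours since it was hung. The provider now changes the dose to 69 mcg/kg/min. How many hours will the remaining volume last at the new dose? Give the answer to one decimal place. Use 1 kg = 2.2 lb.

Initial rate:
Weight = 270 lb ÷ 2.2 lb/kg = 122.7273 kg
Dose = 46 mcg/kg/min × 122.7273 kg = 5645.455 mcg/min
5645.455 mcg/min × 60 min/hr = 338727.3 mcg/hr
Concentration = 666 mg ÷ 653 mL = 1.019908 mg/mL = 1019.908 mcg/mL
Rate = 338727.3 mcg/hr ÷ 1019.908 mcg/mL = 332.1155 mL/hr
Volume infused so far = 332.1155 mL/hr × 1.2 hr = 398.5386 mL
Volume remaining = 653 − 398.5386 = 254.4614 mL
New rate:
Dose = 69 mcg/kg/min × 122.7273 kg = 8468.182 mcg/min
8468.182 mcg/min × 60 min/hr = 508090.9 mcg/hr
Rate = 508090.9 mcg/hr ÷ 1019.908 mcg/mL = 498.1732 mL/hr
Time remaining = 254.4614 mL ÷ 498.1732 mL/hr = 0.510789 hr

0.5 hours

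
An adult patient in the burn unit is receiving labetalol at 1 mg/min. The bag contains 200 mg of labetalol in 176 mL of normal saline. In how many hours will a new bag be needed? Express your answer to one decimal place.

3.3 hours

1 mg/min × 60 min/hr = 60 mg/hr
Concentration = 200 mg ÷ 176 mL = 1.136364 mg/mL
Rate = 60 mg/hr ÷ 1.136364 mg/mL = 52.8 mL/hr
Duration = 176 mL ÷ 52.8 mL/hr = 3.333333 hr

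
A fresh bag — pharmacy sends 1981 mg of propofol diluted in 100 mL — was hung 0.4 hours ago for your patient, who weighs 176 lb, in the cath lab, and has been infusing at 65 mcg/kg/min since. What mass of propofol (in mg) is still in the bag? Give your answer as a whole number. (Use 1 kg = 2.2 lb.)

1856 mg

Weight = 176 lb ÷ 2.2 lb/kg = 80 kg
Dose = 65 mcg/kg/min × 80 kg = 5200 mcg/min
5200 mcg/min × 60 min/hr = 312000 mcg/hr
Concentration = 1981 mg ÷ 100 mL = 19.81 mg/mL = 19810 mcg/mL
Rate = 312000 mcg/hr ÷ 19810 mcg/mL = 15.74962 mL/hr
Volume infused = 15.74962 mL/hr × 0.4 hr = 6.299849 mL
Volume remaining = 100 − 6.299849 = 93.70015 mL
Drug remaining = 93.70015 mL × 19810 mcg/mL = 1856200 mcg = 1856.2 mg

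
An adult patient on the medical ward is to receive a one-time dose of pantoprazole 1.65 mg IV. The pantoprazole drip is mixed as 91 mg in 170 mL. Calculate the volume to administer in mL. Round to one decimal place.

Concentration = 91 mg ÷ 170 mL = 0.5352941 mg/mL
Volume = 1.65 mg ÷ 0.5352941 mg/mL = 3.082418 mL

3.1 mL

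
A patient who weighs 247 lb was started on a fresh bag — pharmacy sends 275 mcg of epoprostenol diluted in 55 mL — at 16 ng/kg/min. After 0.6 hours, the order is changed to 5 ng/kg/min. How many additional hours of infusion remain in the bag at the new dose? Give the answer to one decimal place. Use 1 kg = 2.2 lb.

Initial rate:
Weight = 247 lb ÷ 2.2 lb/kg = 112.2727 kg
Dose = 16 ng/kg/min × 112.2727 kg = 1796.364 ng/min
1796.364 ng/min × 60 min/hr = 107781.8 ng/hr
Concentration = 275 mcg ÷ 55 mL = 5 mcg/mL = 5000 ng/mL
Rate = 107781.8 ng/hr ÷ 5000 ng/mL = 21.55636 mL/hr
Volume infused so far = 21.55636 mL/hr × 0.6 hr = 12.93382 mL
Volume remaining = 55 − 12.93382 = 42.06618 mL
New rate:
Dose = 5 ng/kg/min × 112.2727 kg = 561.3636 ng/min
561.3636 ng/min × 60 min/hr = 33681.82 ng/hr
Rate = 33681.82 ng/hr ÷ 5000 ng/mL = 6.736364 mL/hr
Time remaining = 42.06618 mL ÷ 6.736364 mL/hr = 6.244642 hr

6.2 hours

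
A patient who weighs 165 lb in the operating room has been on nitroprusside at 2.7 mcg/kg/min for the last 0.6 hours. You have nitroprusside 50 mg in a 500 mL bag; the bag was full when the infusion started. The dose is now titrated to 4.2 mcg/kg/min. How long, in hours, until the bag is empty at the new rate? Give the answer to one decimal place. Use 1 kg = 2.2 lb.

2.3 hours

Initial rate:
Weight = 165 lb ÷ 2.2 lb/kg = 75 kg
Dose = 2.7 mcg/kg/min × 75 kg = 202.5 mcg/min
202.5 mcg/min × 60 min/hr = 12150 mcg/hr
Concentration = 50 mg ÷ 500 mL = 0.1 mg/mL = 100 mcg/mL
Rate = 12150 mcg/hr ÷ 100 mcg/mL = 121.5 mL/hr
Volume infused so far = 121.5 mL/hr × 0.6 hr = 72.9 mL
Volume remaining = 500 − 72.9 = 427.1 mL
New rate:
Dose = 4.2 mcg/kg/min × 75 kg = 315 mcg/min
315 mcg/min × 60 min/hr = 18900 mcg/hr
Rate = 18900 mcg/hr ÷ 100 mcg/mL = 189 mL/hr
Time remaining = 427.1 mL ÷ 189 mL/hr = 2.259788 hr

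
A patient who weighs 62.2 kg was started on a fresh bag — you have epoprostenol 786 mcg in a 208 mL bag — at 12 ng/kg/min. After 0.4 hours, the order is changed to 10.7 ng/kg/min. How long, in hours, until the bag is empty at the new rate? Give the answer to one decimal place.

19.2 hours

Initial rate:
Dose = 12 ng/kg/min × 62.2 kg = 746.4 ng/min
746.4 ng/min × 60 min/hr = 44784 ng/hr
Concentration = 786 mcg ÷ 208 mL = 3.778846 mcg/mL = 3778.846 ng/mL
Rate = 44784 ng/hr ÷ 3778.846 ng/mL = 11.85124 mL/hr
Volume infused so far = 11.85124 mL/hr × 0.4 hr = 4.740495 mL
Volume remaining = 208 − 4.740495 = 203.2595 mL
New rate:
Dose = 10.7 ng/kg/min × 62.2 kg = 665.54 ng/min
665.54 ng/min × 60 min/hr = 39932.4 ng/hr
Rate = 39932.4 ng/hr ÷ 3778.846 ng/mL = 10.56735 mL/hr
Time remaining = 203.2595 mL ÷ 10.56735 mL/hr = 19.23467 hr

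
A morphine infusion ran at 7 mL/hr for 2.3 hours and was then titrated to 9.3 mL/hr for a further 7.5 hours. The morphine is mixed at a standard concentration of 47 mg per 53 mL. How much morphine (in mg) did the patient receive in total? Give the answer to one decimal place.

Concentration = 47 mg ÷ 53 mL = 0.8867925 mg/mL
Stage 1: 7 mL/hr × 2.3 hr = 16.1 mL → 16.1 mL × 0.8867925 mg/mL = 14.27736 mg
Stage 2: 9.3 mL/hr × 7.5 hr = 69.75 mL → 69.75 mL × 0.8867925 mg/mL = 61.85377 mg
Total = 14.27736 + 61.85377 = 76.13113 mg

76.1 mg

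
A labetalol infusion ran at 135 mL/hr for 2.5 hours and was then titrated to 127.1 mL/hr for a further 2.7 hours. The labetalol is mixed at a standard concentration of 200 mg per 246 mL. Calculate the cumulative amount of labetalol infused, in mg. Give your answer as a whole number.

553 mg

Concentration = 200 mg ÷ 246 mL = 0.8130081 mg/mL
Stage 1: 135 mL/hr × 2.5 hr = 337.5 mL → 337.5 mL × 0.8130081 mg/mL = 274.3902 mg
Stage 2: 127.1 mL/hr × 2.7 hr = 343.17 mL → 343.17 mL × 0.8130081 mg/mL = 279 mg
Total = 274.3902 + 279 = 553.3902 mg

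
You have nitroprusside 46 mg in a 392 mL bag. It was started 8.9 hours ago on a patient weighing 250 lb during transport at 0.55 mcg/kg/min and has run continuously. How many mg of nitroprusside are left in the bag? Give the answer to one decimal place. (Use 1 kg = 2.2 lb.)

Weight = 250 lb ÷ 2.2 lb/kg = 113.6364 kg
Dose = 0.55 mcg/kg/min × 113.6364 kg = 62.5 mcg/min
62.5 mcg/min × 60 min/hr = 3750 mcg/hr
Concentration = 46 mg ÷ 392 mL = 0.1173469 mg/mL = 117.3469 mcg/mL
Rate = 3750 mcg/hr ÷ 117.3469 mcg/mL = 31.95652 mL/hr
Volume infused = 31.95652 mL/hr × 8.9 hr = 284.413 mL
Volume remaining = 392 − 284.413 = 107.587 mL
Drug remaining = 107.587 mL × 117.3469 mcg/mL = 12625 mcg = 12.625 mg

12.6 mg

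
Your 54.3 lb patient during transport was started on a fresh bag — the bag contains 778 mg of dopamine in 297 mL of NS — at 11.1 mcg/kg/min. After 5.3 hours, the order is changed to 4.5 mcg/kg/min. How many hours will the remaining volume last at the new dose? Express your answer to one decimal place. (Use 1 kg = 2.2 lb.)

Initial rate:
Weight = 54.3 lb ÷ 2.2 lb/kg = 24.68182 kg
Dose = 11.1 mcg/kg/min × 24.68182 kg = 273.9682 mcg/min
273.9682 mcg/min × 60 min/hr = 16438.09 mcg/hr
Concentration = 778 mg ÷ 297 mL = 2.619529 mg/mL = 2619.529 mcg/mL
Rate = 16438.09 mcg/hr ÷ 2619.529 mcg/mL = 6.27521 mL/hr
Volume infused so far = 6.27521 mL/hr × 5.3 hr = 33.25861 mL
Volume remaining = 297 − 33.25861 = 263.7414 mL
New rate:
Dose = 4.5 mcg/kg/min × 24.68182 kg = 111.0682 mcg/min
111.0682 mcg/min × 60 min/hr = 6664.091 mcg/hr
Rate = 6664.091 mcg/hr ÷ 2619.529 mcg/mL = 2.544004 mL/hr
Time remaining = 263.7414 mL ÷ 2.544004 mL/hr = 103.6718 hr

103.7 hours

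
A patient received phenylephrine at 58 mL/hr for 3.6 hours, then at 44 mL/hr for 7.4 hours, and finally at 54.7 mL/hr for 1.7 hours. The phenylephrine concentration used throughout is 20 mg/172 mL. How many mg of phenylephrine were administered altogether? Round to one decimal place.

73.0 mg

Concentration = 20 mg ÷ 172 mL = 0.1162791 mg/mL
Stage 1: 58 mL/hr × 3.6 hr = 208.8 mL → 208.8 mL × 0.1162791 mg/mL = 24.27907 mg
Stage 2: 44 mL/hr × 7.4 hr = 325.6 mL → 325.6 mL × 0.1162791 mg/mL = 37.86047 mg
Stage 3: 54.7 mL/hr × 1.7 hr = 92.99 mL → 92.99 mL × 0.1162791 mg/mL = 10.81279 mg
Total = 24.27907 + 37.86047 + 10.81279 = 72.95233 mg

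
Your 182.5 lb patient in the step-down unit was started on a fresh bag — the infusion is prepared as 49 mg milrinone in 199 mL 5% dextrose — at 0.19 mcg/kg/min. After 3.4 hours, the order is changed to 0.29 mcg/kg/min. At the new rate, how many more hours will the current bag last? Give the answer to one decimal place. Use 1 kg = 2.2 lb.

Initial rate:
Weight = 182.5 lb ÷ 2.2 lb/kg = 82.95455 kg
Dose = 0.19 mcg/kg/min × 82.95455 kg = 15.76136 mcg/min
15.76136 mcg/min × 60 min/hr = 945.6818 mcg/hr
Concentration = 49 mg ÷ 199 mL = 0.2462312 mg/mL = 246.2312 mcg/mL
Rate = 945.6818 mcg/hr ÷ 246.2312 mcg/mL = 3.840626 mL/hr
Volume infused so far = 3.840626 mL/hr × 3.4 hr = 13.05813 mL
Volume remaining = 199 − 13.05813 = 185.9419 mL
New rate:
Dose = 0.29 mcg/kg/min × 82.95455 kg = 24.05682 mcg/min
24.05682 mcg/min × 60 min/hr = 1443.409 mcg/hr
Rate = 1443.409 mcg/hr ÷ 246.2312 mcg/mL = 5.862008 mL/hr
Time remaining = 185.9419 mL ÷ 5.862008 mL/hr = 31.71982 hr

31.7 hours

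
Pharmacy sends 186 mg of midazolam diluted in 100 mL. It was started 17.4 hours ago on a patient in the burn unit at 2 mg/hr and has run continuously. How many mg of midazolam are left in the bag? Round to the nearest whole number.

151 mg

Concentration = 186 mg ÷ 100 mL = 1.86 mg/mL
Rate = 2 mg/hr ÷ 1.86 mg/mL = 1.075269 mL/hr
Volume infused = 1.075269 mL/hr × 17.4 hr = 18.70968 mL
Volume remaining = 100 − 18.70968 = 81.29032 mL
Drug remaining = 81.29032 mL × 1.86 mg/mL = 151.2 mg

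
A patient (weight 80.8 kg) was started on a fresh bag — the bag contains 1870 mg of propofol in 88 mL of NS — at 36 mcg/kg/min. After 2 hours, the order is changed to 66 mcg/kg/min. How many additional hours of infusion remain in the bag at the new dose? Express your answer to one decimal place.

Initial rate:
Dose = 36 mcg/kg/min × 80.8 kg = 2908.8 mcg/min
2908.8 mcg/min × 60 min/hr = 174528 mcg/hr
Concentration = 1870 mg ÷ 88 mL = 21.25 mg/mL = 21250 mcg/mL
Rate = 174528 mcg/hr ÷ 21250 mcg/mL = 8.213082 mL/hr
Volume infused so far = 8.213082 mL/hr × 2 hr = 16.42616 mL
Volume remaining = 88 − 16.42616 = 71.57384 mL
New rate:
Dose = 66 mcg/kg/min × 80.8 kg = 5332.8 mcg/min
5332.8 mcg/min × 60 min/hr = 319968 mcg/hr
Rate = 319968 mcg/hr ÷ 21250 mcg/mL = 15.05732 mL/hr
Time remaining = 71.57384 mL ÷ 15.05732 mL/hr = 4.753425 hr

4.8 hours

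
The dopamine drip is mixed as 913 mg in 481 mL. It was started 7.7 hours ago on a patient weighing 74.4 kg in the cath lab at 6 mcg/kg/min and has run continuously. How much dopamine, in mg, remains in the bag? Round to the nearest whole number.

707 mg

Dose = 6 mcg/kg/min × 74.4 kg = 446.4 mcg/min
446.4 mcg/min × 60 min/hr = 26784 mcg/hr
Concentration = 913 mg ÷ 481 mL = 1.898129 mg/mL = 1898.129 mcg/mL
Rate = 26784 mcg/hr ÷ 1898.129 mcg/mL = 14.11074 mL/hr
Volume infused = 14.11074 mL/hr × 7.7 hr = 108.6527 mL
Volume remaining = 481 − 108.6527 = 372.3473 mL
Drug remaining = 372.3473 mL × 1898.129 mcg/mL = 706763.2 mcg = 706.7632 mg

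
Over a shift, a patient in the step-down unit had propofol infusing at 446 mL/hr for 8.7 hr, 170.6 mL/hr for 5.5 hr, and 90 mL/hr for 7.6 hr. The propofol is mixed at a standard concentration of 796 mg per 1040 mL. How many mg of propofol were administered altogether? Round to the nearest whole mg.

Concentration = 796 mg ÷ 1040 mL = 0.7653846 mg/mL
Stage 1: 446 mL/hr × 8.7 hr = 3880.2 mL → 3880.2 mL × 0.7653846 mg/mL = 2969.845 mg
Stage 2: 170.6 mL/hr × 5.5 hr = 938.3 mL → 938.3 mL × 0.7653846 mg/mL = 718.1604 mg
Stage 3: 90 mL/hr × 7.6 hr = 684 mL → 684 mL × 0.7653846 mg/mL = 523.5231 mg
Total = 2969.845 + 718.1604 + 523.5231 = 4211.529 mg

4212 mg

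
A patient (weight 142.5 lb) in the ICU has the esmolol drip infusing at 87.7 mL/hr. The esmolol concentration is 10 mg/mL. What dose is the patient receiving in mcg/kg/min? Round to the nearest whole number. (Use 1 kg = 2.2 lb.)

226 mcg/kg/min

Weight = 142.5 lb ÷ 2.2 lb/kg = 64.77273 kg
Concentration = 10 mg/mL = 10000 mcg/mL
Drug rate = 87.7 mL/hr × 10000 mcg/mL = 877000 mcg/hr
877000 mcg/hr ÷ 60 min/hr = 14616.67 mcg/min
14616.67 mcg/min ÷ 64.77273 kg = 225.6608 mcg/kg/min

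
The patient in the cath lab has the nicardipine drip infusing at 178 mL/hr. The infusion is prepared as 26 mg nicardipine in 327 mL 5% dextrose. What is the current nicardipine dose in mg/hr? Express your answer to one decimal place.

14.2 mg/hr

Concentration = 26 mg ÷ 327 mL = 0.0795107 mg/mL
Drug rate = 178 mL/hr × 0.0795107 mg/mL = 14.15291 mg/hr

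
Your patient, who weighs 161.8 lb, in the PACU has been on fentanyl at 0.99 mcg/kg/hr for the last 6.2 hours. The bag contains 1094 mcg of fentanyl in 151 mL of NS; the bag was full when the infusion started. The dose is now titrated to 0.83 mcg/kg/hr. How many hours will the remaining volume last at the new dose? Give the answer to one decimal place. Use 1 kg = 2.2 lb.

Initial rate:
Weight = 161.8 lb ÷ 2.2 lb/kg = 73.54545 kg
Dose = 0.99 mcg/kg/hr × 73.54545 kg = 72.81 mcg/hr
Concentration = 1094 mcg ÷ 151 mL = 7.245033 mcg/mL
Rate = 72.81 mcg/hr ÷ 7.245033 mcg/mL = 10.04964 mL/hr
Volume infused so far = 10.04964 mL/hr × 6.2 hr = 62.30779 mL
Volume remaining = 151 − 62.30779 = 88.69221 mL
New rate:
Dose = 0.83 mcg/kg/hr × 73.54545 kg = 61.04273 mcg/hr
Rate = 61.04273 mcg/hr ÷ 7.245033 mcg/mL = 8.425459 mL/hr
Time remaining = 88.69221 mL ÷ 8.425459 mL/hr = 10.52669 hr

10.5 hours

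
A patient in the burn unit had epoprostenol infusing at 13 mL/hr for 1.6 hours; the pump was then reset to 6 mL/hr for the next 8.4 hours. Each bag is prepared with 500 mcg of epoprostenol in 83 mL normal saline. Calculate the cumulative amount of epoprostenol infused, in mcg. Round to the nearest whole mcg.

429 mcg

Concentration = 500 mcg ÷ 83 mL = 6.024096 mcg/mL
Stage 1: 13 mL/hr × 1.6 hr = 20.8 mL → 20.8 mL × 6.024096 mcg/mL = 125.3012 mcg
Stage 2: 6 mL/hr × 8.4 hr = 50.4 mL → 50.4 mL × 6.024096 mcg/mL = 303.6145 mcg
Total = 125.3012 + 303.6145 = 428.9157 mcg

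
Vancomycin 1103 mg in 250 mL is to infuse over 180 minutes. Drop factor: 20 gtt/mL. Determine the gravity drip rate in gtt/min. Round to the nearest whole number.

250 mL ÷ (180 min) = 1.388889 mL/min
1.388889 mL/min × 20 gtt/mL = 27.77778 gtt/min

28 gtt/min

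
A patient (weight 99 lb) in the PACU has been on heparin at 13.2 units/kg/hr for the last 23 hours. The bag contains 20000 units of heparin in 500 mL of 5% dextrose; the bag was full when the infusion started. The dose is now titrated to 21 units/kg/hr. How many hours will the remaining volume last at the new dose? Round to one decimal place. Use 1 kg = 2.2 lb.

6.7 hours

Initial rate:
Weight = 99 lb ÷ 2.2 lb/kg = 45 kg
Dose = 13.2 units/kg/hr × 45 kg = 594 units/hr
Concentration = 20000 units ÷ 500 mL = 40 units/mL
Rate = 594 units/hr ÷ 40 units/mL = 14.85 mL/hr
Volume infused so far = 14.85 mL/hr × 23 hr = 341.55 mL
Volume remaining = 500 − 341.55 = 158.45 mL
New rate:
Dose = 21 units/kg/hr × 45 kg = 945 units/hr
Rate = 945 units/hr ÷ 40 units/mL = 23.625 mL/hr
Time remaining = 158.45 mL ÷ 23.625 mL/hr = 6.706878 hr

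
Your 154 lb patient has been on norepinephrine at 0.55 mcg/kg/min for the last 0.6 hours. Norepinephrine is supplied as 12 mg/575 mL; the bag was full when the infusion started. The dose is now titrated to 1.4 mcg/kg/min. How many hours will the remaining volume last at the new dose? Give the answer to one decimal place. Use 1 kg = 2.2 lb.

Initial rate:
Weight = 154 lb ÷ 2.2 lb/kg = 70 kg
Dose = 0.55 mcg/kg/min × 70 kg = 38.5 mcg/min
38.5 mcg/min × 60 min/hr = 2310 mcg/hr
Concentration = 12 mg ÷ 575 mL = 0.02086957 mg/mL = 20.86957 mcg/mL
Rate = 2310 mcg/hr ÷ 20.86957 mcg/mL = 110.6875 mL/hr
Volume infused so far = 110.6875 mL/hr × 0.6 hr = 66.4125 mL
Volume remaining = 575 − 66.4125 = 508.5875 mL
New rate:
Dose = 1.4 mcg/kg/min × 70 kg = 98 mcg/min
98 mcg/min × 60 min/hr = 5880 mcg/hr
Rate = 5880 mcg/hr ÷ 20.86957 mcg/mL = 281.75 mL/hr
Time remaining = 508.5875 mL ÷ 281.75 mL/hr = 1.805102 hr

1.8 hours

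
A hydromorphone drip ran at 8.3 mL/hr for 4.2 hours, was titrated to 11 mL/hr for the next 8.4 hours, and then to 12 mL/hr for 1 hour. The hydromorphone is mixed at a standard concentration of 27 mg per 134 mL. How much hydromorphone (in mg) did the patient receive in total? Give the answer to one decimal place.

Concentration = 27 mg ÷ 134 mL = 0.2014925 mg/mL
Stage 1: 8.3 mL/hr × 4.2 hr = 34.86 mL → 34.86 mL × 0.2014925 mg/mL = 7.02403 mg
Stage 2: 11 mL/hr × 8.4 hr = 92.4 mL → 92.4 mL × 0.2014925 mg/mL = 18.61791 mg
Stage 3: 12 mL/hr × 1 hr = 12 mL → 12 mL × 0.2014925 mg/mL = 2.41791 mg
Total = 7.02403 + 18.61791 + 2.41791 = 28.05985 mg

28.1 mg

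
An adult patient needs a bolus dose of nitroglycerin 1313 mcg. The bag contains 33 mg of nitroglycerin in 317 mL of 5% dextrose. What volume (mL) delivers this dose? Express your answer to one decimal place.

Concentration = 33 mg ÷ 317 mL = 0.1041009 mg/mL = 104.1009 mcg/mL
Volume = 1313 mcg ÷ 104.1009 mcg/mL = 12.61276 mL

12.6 mL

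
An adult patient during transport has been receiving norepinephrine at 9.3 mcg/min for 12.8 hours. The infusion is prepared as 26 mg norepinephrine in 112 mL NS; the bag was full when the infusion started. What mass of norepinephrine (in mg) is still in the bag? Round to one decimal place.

18.9 mg

9.3 mcg/min × 60 min/hr = 558 mcg/hr
Concentration = 26 mg ÷ 112 mL = 0.2321429 mg/mL = 232.1429 mcg/mL
Rate = 558 mcg/hr ÷ 232.1429 mcg/mL = 2.403692 mL/hr
Volume infused = 2.403692 mL/hr × 12.8 hr = 30.76726 mL
Volume remaining = 112 − 30.76726 = 81.23274 mL
Drug remaining = 81.23274 mL × 232.1429 mcg/mL = 18857.6 mcg = 18.8576 mg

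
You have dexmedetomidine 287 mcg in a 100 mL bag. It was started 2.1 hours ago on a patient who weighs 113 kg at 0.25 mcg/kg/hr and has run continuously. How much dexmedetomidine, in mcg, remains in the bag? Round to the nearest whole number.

Dose = 0.25 mcg/kg/hr × 113 kg = 28.25 mcg/hr
Concentration = 287 mcg ÷ 100 mL = 2.87 mcg/mL
Rate = 28.25 mcg/hr ÷ 2.87 mcg/mL = 9.843206 mL/hr
Volume infused = 9.843206 mL/hr × 2.1 hr = 20.67073 mL
Volume remaining = 100 − 20.67073 = 79.32927 mL
Drug remaining = 79.32927 mL × 2.87 mcg/mL = 227.675 mcg

228 mcg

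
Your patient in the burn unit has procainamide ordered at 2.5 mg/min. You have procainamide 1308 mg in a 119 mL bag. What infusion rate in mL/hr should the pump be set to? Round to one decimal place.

13.6 mL/hr

2.5 mg/min × 60 min/hr = 150 mg/hr
Concentration = 1308 mg ÷ 119 mL = 10.9916 mg/mL
Rate = 150 mg/hr ÷ 10.9916 mg/mL = 13.64679 mL/hr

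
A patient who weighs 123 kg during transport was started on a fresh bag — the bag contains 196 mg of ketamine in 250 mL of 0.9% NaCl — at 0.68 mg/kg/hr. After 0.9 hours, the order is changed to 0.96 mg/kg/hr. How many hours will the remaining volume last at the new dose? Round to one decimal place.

1.0 hours

Initial rate:
Dose = 0.68 mg/kg/hr × 123 kg = 83.64 mg/hr
Concentration = 196 mg ÷ 250 mL = 0.784 mg/mL
Rate = 83.64 mg/hr ÷ 0.784 mg/mL = 106.6837 mL/hr
Volume infused so far = 106.6837 mL/hr × 0.9 hr = 96.01531 mL
Volume remaining = 250 − 96.01531 = 153.9847 mL
New rate:
Dose = 0.96 mg/kg/hr × 123 kg = 118.08 mg/hr
Rate = 118.08 mg/hr ÷ 0.784 mg/mL = 150.6122 mL/hr
Time remaining = 153.9847 mL ÷ 150.6122 mL/hr = 1.022392 hr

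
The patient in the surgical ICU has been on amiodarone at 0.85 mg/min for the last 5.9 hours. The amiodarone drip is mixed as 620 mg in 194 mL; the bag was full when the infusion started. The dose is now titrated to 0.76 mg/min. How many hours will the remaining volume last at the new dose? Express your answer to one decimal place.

7.0 hours

Initial rate:
0.85 mg/min × 60 min/hr = 51 mg/hr
Concentration = 620 mg ÷ 194 mL = 3.195876 mg/mL
Rate = 51 mg/hr ÷ 3.195876 mg/mL = 15.95806 mL/hr
Volume infused so far = 15.95806 mL/hr × 5.9 hr = 94.15258 mL
Volume remaining = 194 − 94.15258 = 99.84742 mL
New rate:
0.76 mg/min × 60 min/hr = 45.6 mg/hr
Rate = 45.6 mg/hr ÷ 3.195876 mg/mL = 14.26839 mL/hr
Time remaining = 99.84742 mL ÷ 14.26839 mL/hr = 6.997807 hr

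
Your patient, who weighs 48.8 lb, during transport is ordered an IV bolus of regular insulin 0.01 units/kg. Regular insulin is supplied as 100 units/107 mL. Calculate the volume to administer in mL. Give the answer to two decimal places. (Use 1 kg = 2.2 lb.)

0.24 mL

Weight = 48.8 lb ÷ 2.2 lb/kg = 22.18182 kg
Dose = 0.01 units/kg × 22.18182 kg = 0.2218182 units
Concentration = 100 units ÷ 107 mL = 0.9345794 units/mL
Volume = 0.2218182 units ÷ 0.9345794 units/mL = 0.2373455 mL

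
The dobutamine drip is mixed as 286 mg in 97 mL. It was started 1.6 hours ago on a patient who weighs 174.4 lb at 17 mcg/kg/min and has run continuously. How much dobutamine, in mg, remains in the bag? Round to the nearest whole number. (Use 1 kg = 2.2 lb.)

Weight = 174.4 lb ÷ 2.2 lb/kg = 79.27273 kg
Dose = 17 mcg/kg/min × 79.27273 kg = 1347.636 mcg/min
1347.636 mcg/min × 60 min/hr = 80858.18 mcg/hr
Concentration = 286 mg ÷ 97 mL = 2.948454 mg/mL = 2948.454 mcg/mL
Rate = 80858.18 mcg/hr ÷ 2948.454 mcg/mL = 27.42393 mL/hr
Volume infused = 27.42393 mL/hr × 1.6 hr = 43.87829 mL
Volume remaining = 97 − 43.87829 = 53.12171 mL
Drug remaining = 53.12171 mL × 2948.454 mcg/mL = 156626.9 mcg = 156.6269 mg

157 mg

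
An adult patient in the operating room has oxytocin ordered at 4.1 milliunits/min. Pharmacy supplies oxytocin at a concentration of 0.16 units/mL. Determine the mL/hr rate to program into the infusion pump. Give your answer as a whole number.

2 mL/hr

4.1 milliunits/min × 60 min/hr = 246 milliunits/hr
Concentration = 0.16 units/mL = 160 milliunits/mL
Rate = 246 milliunits/hr ÷ 160 milliunits/mL = 1.5375 mL/hr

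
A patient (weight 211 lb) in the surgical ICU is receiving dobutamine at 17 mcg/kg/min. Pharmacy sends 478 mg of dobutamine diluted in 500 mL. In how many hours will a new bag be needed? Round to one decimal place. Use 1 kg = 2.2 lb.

Weight = 211 lb ÷ 2.2 lb/kg = 95.90909 kg
Dose = 17 mcg/kg/min × 95.90909 kg = 1630.455 mcg/min
1630.455 mcg/min × 60 min/hr = 97827.27 mcg/hr
Concentration = 478 mg ÷ 500 mL = 0.956 mg/mL = 956 mcg/mL
Rate = 97827.27 mcg/hr ÷ 956 mcg/mL = 102.3298 mL/hr
Duration = 500 mL ÷ 102.3298 mL/hr = 4.886163 hr

4.9 hours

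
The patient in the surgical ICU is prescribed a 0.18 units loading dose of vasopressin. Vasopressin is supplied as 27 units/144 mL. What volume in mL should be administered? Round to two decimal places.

Concentration = 27 units ÷ 144 mL = 0.1875 units/mL
Volume = 0.18 units ÷ 0.1875 units/mL = 0.96 mL

0.96 mL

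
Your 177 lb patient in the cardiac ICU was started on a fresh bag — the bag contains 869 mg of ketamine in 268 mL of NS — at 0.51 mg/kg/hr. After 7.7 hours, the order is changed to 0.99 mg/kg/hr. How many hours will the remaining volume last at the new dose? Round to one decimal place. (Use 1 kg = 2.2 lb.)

Initial rate:
Weight = 177 lb ÷ 2.2 lb/kg = 80.45455 kg
Dose = 0.51 mg/kg/hr × 80.45455 kg = 41.03182 mg/hr
Concentration = 869 mg ÷ 268 mL = 3.242537 mg/mL
Rate = 41.03182 mg/hr ÷ 3.242537 mg/mL = 12.65423 mL/hr
Volume infused so far = 12.65423 mL/hr × 7.7 hr = 97.43758 mL
Volume remaining = 268 − 97.43758 = 170.5624 mL
New rate:
Dose = 0.99 mg/kg/hr × 80.45455 kg = 79.65 mg/hr
Rate = 79.65 mg/hr ÷ 3.242537 mg/mL = 24.5641 mL/hr
Time remaining = 170.5624 mL ÷ 24.5641 mL/hr = 6.943566 hr

6.9 hours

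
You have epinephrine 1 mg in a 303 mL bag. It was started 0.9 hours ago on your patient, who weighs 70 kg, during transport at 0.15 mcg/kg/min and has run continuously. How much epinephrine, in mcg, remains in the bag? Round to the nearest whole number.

Dose = 0.15 mcg/kg/min × 70 kg = 10.5 mcg/min
10.5 mcg/min × 60 min/hr = 630 mcg/hr
Concentration = 1 mg ÷ 303 mL = 0.00330033 mg/mL = 3.30033 mcg/mL
Rate = 630 mcg/hr ÷ 3.30033 mcg/mL = 190.89 mL/hr
Volume infused = 190.89 mL/hr × 0.9 hr = 171.801 mL
Volume remaining = 303 − 171.801 = 131.199 mL
Drug remaining = 131.199 mL × 3.30033 mcg/mL = 433 mcg

433 mcg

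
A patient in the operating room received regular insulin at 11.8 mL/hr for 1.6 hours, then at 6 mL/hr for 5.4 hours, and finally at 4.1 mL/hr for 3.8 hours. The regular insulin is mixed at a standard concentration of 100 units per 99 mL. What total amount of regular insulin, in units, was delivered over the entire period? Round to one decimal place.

67.5 units

Concentration = 100 units ÷ 99 mL = 1.010101 units/mL
Stage 1: 11.8 mL/hr × 1.6 hr = 18.88 mL → 18.88 mL × 1.010101 units/mL = 19.07071 units
Stage 2: 6 mL/hr × 5.4 hr = 32.4 mL → 32.4 mL × 1.010101 units/mL = 32.72727 units
Stage 3: 4.1 mL/hr × 3.8 hr = 15.58 mL → 15.58 mL × 1.010101 units/mL = 15.73737 units
Total = 19.07071 + 32.72727 + 15.73737 = 67.53535 units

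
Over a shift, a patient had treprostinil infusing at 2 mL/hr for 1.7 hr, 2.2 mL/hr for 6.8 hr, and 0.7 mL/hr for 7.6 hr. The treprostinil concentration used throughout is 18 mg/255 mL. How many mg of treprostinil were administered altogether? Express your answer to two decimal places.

Concentration = 18 mg ÷ 255 mL = 0.07058824 mg/mL
Stage 1: 2 mL/hr × 1.7 hr = 3.4 mL → 3.4 mL × 0.07058824 mg/mL = 0.24 mg
Stage 2: 2.2 mL/hr × 6.8 hr = 14.96 mL → 14.96 mL × 0.07058824 mg/mL = 1.056 mg
Stage 3: 0.7 mL/hr × 7.6 hr = 5.32 mL → 5.32 mL × 0.07058824 mg/mL = 0.3755294 mg
Total = 0.24 + 1.056 + 0.3755294 = 1.671529 mg

1.67 mg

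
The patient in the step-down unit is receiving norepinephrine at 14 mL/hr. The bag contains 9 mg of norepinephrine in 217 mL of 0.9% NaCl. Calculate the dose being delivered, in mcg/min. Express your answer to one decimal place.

9.7 mcg/min

Concentration = 9 mg ÷ 217 mL = 0.04147465 mg/mL = 41.47465 mcg/mL
Drug rate = 14 mL/hr × 41.47465 mcg/mL = 580.6452 mcg/hr
580.6452 mcg/hr ÷ 60 min/hr = 9.677419 mcg/min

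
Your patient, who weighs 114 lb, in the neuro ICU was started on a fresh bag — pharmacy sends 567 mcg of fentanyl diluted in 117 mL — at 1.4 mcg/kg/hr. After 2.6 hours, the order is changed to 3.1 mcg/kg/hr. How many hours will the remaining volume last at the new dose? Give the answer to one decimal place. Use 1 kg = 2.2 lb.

Initial rate:
Weight = 114 lb ÷ 2.2 lb/kg = 51.81818 kg
Dose = 1.4 mcg/kg/hr × 51.81818 kg = 72.54545 mcg/hr
Concentration = 567 mcg ÷ 117 mL = 4.846154 mcg/mL
Rate = 72.54545 mcg/hr ÷ 4.846154 mcg/mL = 14.9697 mL/hr
Volume infused so far = 14.9697 mL/hr × 2.6 hr = 38.92121 mL
Volume remaining = 117 − 38.92121 = 78.07879 mL
New rate:
Dose = 3.1 mcg/kg/hr × 51.81818 kg = 160.6364 mcg/hr
Rate = 160.6364 mcg/hr ÷ 4.846154 mcg/mL = 33.14719 mL/hr
Time remaining = 78.07879 mL ÷ 33.14719 mL/hr = 2.355518 hr

2.4 hours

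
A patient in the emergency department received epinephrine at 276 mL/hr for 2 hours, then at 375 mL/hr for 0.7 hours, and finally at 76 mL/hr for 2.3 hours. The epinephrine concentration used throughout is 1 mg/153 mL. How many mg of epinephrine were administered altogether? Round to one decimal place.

6.5 mg

Concentration = 1 mg ÷ 153 mL = 0.006535948 mg/mL
Stage 1: 276 mL/hr × 2 hr = 552 mL → 552 mL × 0.006535948 mg/mL = 3.607843 mg
Stage 2: 375 mL/hr × 0.7 hr = 262.5 mL → 262.5 mL × 0.006535948 mg/mL = 1.715686 mg
Stage 3: 76 mL/hr × 2.3 hr = 174.8 mL → 174.8 mL × 0.006535948 mg/mL = 1.142484 mg
Total = 3.607843 + 1.715686 + 1.142484 = 6.466013 mg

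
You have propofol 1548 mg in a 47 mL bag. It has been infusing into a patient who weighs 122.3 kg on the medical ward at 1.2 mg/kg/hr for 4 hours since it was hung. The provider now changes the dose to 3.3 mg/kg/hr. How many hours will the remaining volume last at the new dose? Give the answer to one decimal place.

Initial rate:
Dose = 1.2 mg/kg/hr × 122.3 kg = 146.76 mg/hr
Concentration = 1548 mg ÷ 47 mL = 32.93617 mg/mL
Rate = 146.76 mg/hr ÷ 32.93617 mg/mL = 4.455891 mL/hr
Volume infused so far = 4.455891 mL/hr × 4 hr = 17.82357 mL
Volume remaining = 47 − 17.82357 = 29.17643 mL
New rate:
Dose = 3.3 mg/kg/hr × 122.3 kg = 403.59 mg/hr
Rate = 403.59 mg/hr ÷ 32.93617 mg/mL = 12.2537 mL/hr
Time remaining = 29.17643 mL ÷ 12.2537 mL/hr = 2.38103 hr

2.4 hours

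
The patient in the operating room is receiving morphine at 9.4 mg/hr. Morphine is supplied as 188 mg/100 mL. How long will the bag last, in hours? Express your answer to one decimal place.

20.0 hours

Concentration = 188 mg ÷ 100 mL = 1.88 mg/mL
Rate = 9.4 mg/hr ÷ 1.88 mg/mL = 5 mL/hr
Duration = 100 mL ÷ 5 mL/hr = 20 hr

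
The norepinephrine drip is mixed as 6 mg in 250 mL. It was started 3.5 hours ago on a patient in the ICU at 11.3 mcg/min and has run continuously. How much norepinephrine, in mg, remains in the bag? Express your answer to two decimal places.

3.63 mg

11.3 mcg/min × 60 min/hr = 678 mcg/hr
Concentration = 6 mg ÷ 250 mL = 0.024 mg/mL = 24 mcg/mL
Rate = 678 mcg/hr ÷ 24 mcg/mL = 28.25 mL/hr
Volume infused = 28.25 mL/hr × 3.5 hr = 98.875 mL
Volume remaining = 250 − 98.875 = 151.125 mL
Drug remaining = 151.125 mL × 24 mcg/mL = 3627 mcg = 3.627 mg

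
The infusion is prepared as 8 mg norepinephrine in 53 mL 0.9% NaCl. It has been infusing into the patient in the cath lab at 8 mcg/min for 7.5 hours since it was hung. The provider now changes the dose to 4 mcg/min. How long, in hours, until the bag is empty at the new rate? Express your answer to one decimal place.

18.3 hours

Initial rate:
8 mcg/min × 60 min/hr = 480 mcg/hr
Concentration = 8 mg ÷ 53 mL = 0.1509434 mg/mL = 150.9434 mcg/mL
Rate = 480 mcg/hr ÷ 150.9434 mcg/mL = 3.18 mL/hr
Volume infused so far = 3.18 mL/hr × 7.5 hr = 23.85 mL
Volume remaining = 53 − 23.85 = 29.15 mL
New rate:
4 mcg/min × 60 min/hr = 240 mcg/hr
Rate = 240 mcg/hr ÷ 150.9434 mcg/mL = 1.59 mL/hr
Time remaining = 29.15 mL ÷ 1.59 mL/hr = 18.33333 hr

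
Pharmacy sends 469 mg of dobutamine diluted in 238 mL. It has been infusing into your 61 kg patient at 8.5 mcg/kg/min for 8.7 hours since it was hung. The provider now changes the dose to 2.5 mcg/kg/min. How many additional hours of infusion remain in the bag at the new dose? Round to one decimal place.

21.7 hours

Initial rate:
Dose = 8.5 mcg/kg/min × 61 kg = 518.5 mcg/min
518.5 mcg/min × 60 min/hr = 31110 mcg/hr
Concentration = 469 mg ÷ 238 mL = 1.970588 mg/mL = 1970.588 mcg/mL
Rate = 31110 mcg/hr ÷ 1970.588 mcg/mL = 15.78716 mL/hr
Volume infused so far = 15.78716 mL/hr × 8.7 hr = 137.3483 mL
Volume remaining = 238 − 137.3483 = 100.6517 mL
New rate:
Dose = 2.5 mcg/kg/min × 61 kg = 152.5 mcg/min
152.5 mcg/min × 60 min/hr = 9150 mcg/hr
Rate = 9150 mcg/hr ÷ 1970.588 mcg/mL = 4.643284 mL/hr
Time remaining = 100.6517 mL ÷ 4.643284 mL/hr = 21.67683 hr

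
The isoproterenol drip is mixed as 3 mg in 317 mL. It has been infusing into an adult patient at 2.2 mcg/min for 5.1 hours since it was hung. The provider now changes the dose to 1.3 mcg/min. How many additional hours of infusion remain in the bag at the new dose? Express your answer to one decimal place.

29.8 hours

Initial rate:
2.2 mcg/min × 60 min/hr = 132 mcg/hr
Concentration = 3 mg ÷ 317 mL = 0.009463722 mg/mL = 9.463722 mcg/mL
Rate = 132 mcg/hr ÷ 9.463722 mcg/mL = 13.948 mL/hr
Volume infused so far = 13.948 mL/hr × 5.1 hr = 71.1348 mL
Volume remaining = 317 − 71.1348 = 245.8652 mL
New rate:
1.3 mcg/min × 60 min/hr = 78 mcg/hr
Rate = 78 mcg/hr ÷ 9.463722 mcg/mL = 8.242 mL/hr
Time remaining = 245.8652 mL ÷ 8.242 mL/hr = 29.83077 hr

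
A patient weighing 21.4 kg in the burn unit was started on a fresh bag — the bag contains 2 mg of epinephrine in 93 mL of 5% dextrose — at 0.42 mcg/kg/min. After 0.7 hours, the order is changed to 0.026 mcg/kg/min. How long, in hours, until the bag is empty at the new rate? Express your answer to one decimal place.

Initial rate:
Dose = 0.42 mcg/kg/min × 21.4 kg = 8.988 mcg/min
8.988 mcg/min × 60 min/hr = 539.28 mcg/hr
Concentration = 2 mg ÷ 93 mL = 0.02150538 mg/mL = 21.50538 mcg/mL
Rate = 539.28 mcg/hr ÷ 21.50538 mcg/mL = 25.07652 mL/hr
Volume infused so far = 25.07652 mL/hr × 0.7 hr = 17.55356 mL
Volume remaining = 93 − 17.55356 = 75.44644 mL
New rate:
Dose = 0.026 mcg/kg/min × 21.4 kg = 0.5564 mcg/min
0.5564 mcg/min × 60 min/hr = 33.384 mcg/hr
Rate = 33.384 mcg/hr ÷ 21.50538 mcg/mL = 1.552356 mL/hr
Time remaining = 75.44644 mL ÷ 1.552356 mL/hr = 48.60125 hr

48.6 hours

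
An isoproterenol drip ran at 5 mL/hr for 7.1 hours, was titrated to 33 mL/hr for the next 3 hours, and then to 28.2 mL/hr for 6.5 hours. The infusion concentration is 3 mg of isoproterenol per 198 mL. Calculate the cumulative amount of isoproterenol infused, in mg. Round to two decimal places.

Concentration = 3 mg ÷ 198 mL = 0.01515152 mg/mL
Stage 1: 5 mL/hr × 7.1 hr = 35.5 mL → 35.5 mL × 0.01515152 mg/mL = 0.5378788 mg
Stage 2: 33 mL/hr × 3 hr = 99 mL → 99 mL × 0.01515152 mg/mL = 1.5 mg
Stage 3: 28.2 mL/hr × 6.5 hr = 183.3 mL → 183.3 mL × 0.01515152 mg/mL = 2.777273 mg
Total = 0.5378788 + 1.5 + 2.777273 = 4.815152 mg

4.82 mg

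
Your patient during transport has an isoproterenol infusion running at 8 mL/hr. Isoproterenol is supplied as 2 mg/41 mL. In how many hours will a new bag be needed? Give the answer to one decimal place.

Duration = 41 mL ÷ 8 mL/hr = 5.125 hr

5.1 hours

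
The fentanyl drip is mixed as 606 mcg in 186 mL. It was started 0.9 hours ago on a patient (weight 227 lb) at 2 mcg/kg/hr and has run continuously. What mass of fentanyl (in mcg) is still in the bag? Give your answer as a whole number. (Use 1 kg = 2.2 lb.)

Weight = 227 lb ÷ 2.2 lb/kg = 103.1818 kg
Dose = 2 mcg/kg/hr × 103.1818 kg = 206.3636 mcg/hr
Concentration = 606 mcg ÷ 186 mL = 3.258065 mcg/mL
Rate = 206.3636 mcg/hr ÷ 3.258065 mcg/mL = 63.33933 mL/hr
Volume infused = 63.33933 mL/hr × 0.9 hr = 57.0054 mL
Volume remaining = 186 − 57.0054 = 128.9946 mL
Drug remaining = 128.9946 mL × 3.258065 mcg/mL = 420.2727 mcg

420 mcg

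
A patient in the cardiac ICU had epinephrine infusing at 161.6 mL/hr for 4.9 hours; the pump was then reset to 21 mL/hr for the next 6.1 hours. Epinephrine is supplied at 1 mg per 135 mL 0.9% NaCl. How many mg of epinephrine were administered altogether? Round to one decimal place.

Concentration = 1 mg ÷ 135 mL = 0.007407407 mg/mL
Stage 1: 161.6 mL/hr × 4.9 hr = 791.84 mL → 791.84 mL × 0.007407407 mg/mL = 5.865481 mg
Stage 2: 21 mL/hr × 6.1 hr = 128.1 mL → 128.1 mL × 0.007407407 mg/mL = 0.9488889 mg
Total = 5.865481 + 0.9488889 = 6.81437 mg

6.8 mg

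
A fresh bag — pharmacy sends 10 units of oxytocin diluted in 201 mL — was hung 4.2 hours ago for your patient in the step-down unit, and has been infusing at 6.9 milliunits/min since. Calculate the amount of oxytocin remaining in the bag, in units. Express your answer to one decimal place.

6.9 milliunits/min × 60 min/hr = 414 milliunits/hr
Concentration = 10 units ÷ 201 mL = 0.04975124 units/mL = 49.75124 milliunits/mL
Rate = 414 milliunits/hr ÷ 49.75124 milliunits/mL = 8.3214 mL/hr
Volume infused = 8.3214 mL/hr × 4.2 hr = 34.94988 mL
Volume remaining = 201 − 34.94988 = 166.0501 mL
Drug remaining = 166.0501 mL × 49.75124 milliunits/mL = 8261.2 milliunits = 8.2612 units

8.3 units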